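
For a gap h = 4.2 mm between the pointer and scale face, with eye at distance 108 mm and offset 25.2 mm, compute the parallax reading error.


error = h * offset / d
= 4.2 * 25.2 / 108
= 0.9800

0.9800


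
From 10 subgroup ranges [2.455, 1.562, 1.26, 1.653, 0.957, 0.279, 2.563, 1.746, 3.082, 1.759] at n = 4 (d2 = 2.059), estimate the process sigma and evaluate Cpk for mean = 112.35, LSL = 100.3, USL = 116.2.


R_bar = (2.455 + 1.562 + 1.26 + 1.653 + 0.957 + 0.279 + 2.563 + 1.746 + 3.082 + 1.759) / 10 = 1.7316
sigma = R_bar / d2 = 1.7316 / 2.059 = 0.84099077
Cp = (USL - LSL)/(6*sigma) = (116.2 - 100.3)/(6*0.84099077) = 3.1510
Cpu = (116.2 - 112.35)/(3*0.84099077) = 1.5260
Cpl = (112.35 - 100.3)/(3*0.84099077) = 4.7761
Cpk = min(Cpu, Cpl) = 1.5260

1.5260


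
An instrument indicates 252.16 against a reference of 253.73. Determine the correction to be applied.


Correction = standard - reading
= 253.73 - 252.16
= 1.5700

1.5700


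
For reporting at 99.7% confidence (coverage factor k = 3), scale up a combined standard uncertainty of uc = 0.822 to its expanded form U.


U = k * uc
U = 3 * 0.822
U = 2.4660

2.4660


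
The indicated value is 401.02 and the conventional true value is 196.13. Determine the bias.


Systematic error = measured - true
= 401.02 - 196.13
= 204.8900

204.8900


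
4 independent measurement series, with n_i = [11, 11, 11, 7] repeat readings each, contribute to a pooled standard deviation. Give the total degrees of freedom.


nu = sum_i (n_i - 1)
nu = ((11 - 1) + (11 - 1) + (11 - 1) + (7 - 1))
nu = 10 + 10 + 10 + 6
nu = 36

36


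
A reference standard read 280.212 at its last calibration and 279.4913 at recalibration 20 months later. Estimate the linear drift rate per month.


rate = (v2 - v1) / months
= (279.4913 - 280.212) / 20
= -0.7207 / 20
= -0.0360

-0.0360


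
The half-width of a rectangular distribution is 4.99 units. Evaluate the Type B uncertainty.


u_B = half_width / sqrt(3)
u_B = 4.99 / 1.7320508
u_B = 2.8810

2.8810


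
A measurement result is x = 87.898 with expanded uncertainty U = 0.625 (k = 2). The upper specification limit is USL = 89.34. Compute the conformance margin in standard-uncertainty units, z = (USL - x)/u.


u = U / k = 0.625 / 2 = 0.3125
margin = |USL - x| = |89.34 - 87.898| = 1.442
z = margin / u = 1.442 / 0.3125
z = 4.6144

4.6144


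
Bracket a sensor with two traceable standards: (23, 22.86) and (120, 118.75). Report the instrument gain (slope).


slope = (y2 - y1) / (x2 - x1)
= (118.75 - 22.86) / (120 - 23)
= 95.8900 / 97
= 0.9886

0.9886


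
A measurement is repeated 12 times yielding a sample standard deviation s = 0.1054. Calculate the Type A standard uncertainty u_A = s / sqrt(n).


u_A = s / sqrt(n)
u_A = 0.1054 / sqrt(12)
u_A = 0.1054 / 3.4641016
u_A = 0.0304

0.0304


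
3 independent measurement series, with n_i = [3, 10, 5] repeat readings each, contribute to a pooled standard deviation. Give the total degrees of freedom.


nu = sum_i (n_i - 1)
nu = ((3 - 1) + (10 - 1) + (5 - 1))
nu = 2 + 9 + 4
nu = 15

15


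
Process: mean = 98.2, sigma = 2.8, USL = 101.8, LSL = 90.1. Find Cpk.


Cpu = (USL - mean) / (3*sigma) = (101.8 - 98.2) / (3*2.8) = 0.4286
Cpl = (mean - LSL) / (3*sigma) = (98.2 - 90.1) / (3*2.8) = 0.9643
Cpk = min(Cpu, Cpl) = 0.4286

0.4286


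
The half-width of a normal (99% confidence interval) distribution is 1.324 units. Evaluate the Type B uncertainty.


u_B = half_width / 2.576
u_B = 1.324 / 2.576
u_B = 0.5140

0.5140


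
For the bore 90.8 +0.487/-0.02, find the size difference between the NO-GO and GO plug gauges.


GO = nominal - lower_tol (smallest hole = maximum material condition)
GO = 90.8 - 0.02 = 90.78
NO-GO = nominal + upper_tol (largest hole = least material condition)
NO-GO = 90.8 + 0.487 = 91.287
spread = NO-GO - GO = 91.287 - 90.78 = 0.5070

0.5070


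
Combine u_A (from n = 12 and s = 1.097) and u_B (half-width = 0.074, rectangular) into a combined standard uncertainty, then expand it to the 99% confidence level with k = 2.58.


u_A = s / sqrt(n) = 1.097 / sqrt(12) = 0.31667662
u_B = half_width / sqrt(3) = 0.074 / sqrt(3) = 0.04272392
uc = sqrt(u_A^2 + u_B^2) = sqrt(0.31667662^2 + 0.04272392^2) = 0.31954564
U = k * uc = 2.58 * 0.31954564
U = 0.8244

0.8244


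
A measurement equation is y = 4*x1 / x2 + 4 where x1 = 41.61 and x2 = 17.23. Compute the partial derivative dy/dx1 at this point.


y = 4*x1 / x2 + 4
dy/dx1 = 4/x2
Evaluate at x2 = 17.23: c1 = 4 / 17.23
c1 = 0.2322

0.2322


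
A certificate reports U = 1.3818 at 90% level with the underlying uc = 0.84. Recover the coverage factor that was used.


k = U / uc
k = 1.3818 / 0.84
k = 1.645

1.645


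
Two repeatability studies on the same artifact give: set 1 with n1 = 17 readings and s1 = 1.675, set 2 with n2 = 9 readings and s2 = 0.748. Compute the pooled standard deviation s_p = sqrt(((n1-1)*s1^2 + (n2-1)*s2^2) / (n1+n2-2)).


s_p = sqrt(((n1-1)*s1^2 + (n2-1)*s2^2) / (n1+n2-2))
numerator = (17-1)*1.675^2 + (9-1)*0.748^2 = 44.89 + 4.476032 = 49.366032
denominator = 17 + 9 - 2 = 24
s_p^2 = 49.366032 / 24 = 2.056918
s_p = sqrt(2.056918) = 1.4342

1.4342


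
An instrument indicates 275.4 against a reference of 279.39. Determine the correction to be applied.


Correction = standard - reading
= 279.39 - 275.4
= 3.9900

3.9900


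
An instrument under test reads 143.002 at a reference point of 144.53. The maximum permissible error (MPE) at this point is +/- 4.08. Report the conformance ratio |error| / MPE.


e = indication - reference = 143.002 - 144.53 = -1.5280
|e| = 1.5280
ratio = |e| / MPE = 1.5280 / 4.08
ratio = 0.3745

0.3745


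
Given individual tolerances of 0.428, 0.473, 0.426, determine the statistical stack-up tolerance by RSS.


RSS = sqrt(0.428^2 + 0.473^2 + 0.426^2)
= sqrt(0.588389)
= 0.7671

0.7671


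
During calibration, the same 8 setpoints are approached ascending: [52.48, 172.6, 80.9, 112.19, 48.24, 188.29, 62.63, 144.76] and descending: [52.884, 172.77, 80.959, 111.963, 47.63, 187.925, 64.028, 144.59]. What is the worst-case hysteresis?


|52.48 - 52.884| = 0.4040
|172.6 - 172.77| = 0.1700
|80.9 - 80.959| = 0.0590
|112.19 - 111.963| = 0.2270
|48.24 - 47.63| = 0.6100
|188.29 - 187.925| = 0.3650
|62.63 - 64.028| = 1.3980
|144.76 - 144.59| = 0.1700
hysteresis = max(diffs) = 1.3980

1.3980


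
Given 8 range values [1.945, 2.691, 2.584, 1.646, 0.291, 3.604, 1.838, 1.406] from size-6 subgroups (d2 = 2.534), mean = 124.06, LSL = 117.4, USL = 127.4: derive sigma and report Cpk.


R_bar = (1.945 + 2.691 + 2.584 + 1.646 + 0.291 + 3.604 + 1.838 + 1.406) / 8 = 2.000625
sigma = R_bar / d2 = 2.000625 / 2.534 = 0.78951263
Cp = (USL - LSL)/(6*sigma) = (127.4 - 117.4)/(6*0.78951263) = 2.1110
Cpu = (127.4 - 124.06)/(3*0.78951263) = 1.4102
Cpl = (124.06 - 117.4)/(3*0.78951263) = 2.8119
Cpk = min(Cpu, Cpl) = 1.4102

1.4102


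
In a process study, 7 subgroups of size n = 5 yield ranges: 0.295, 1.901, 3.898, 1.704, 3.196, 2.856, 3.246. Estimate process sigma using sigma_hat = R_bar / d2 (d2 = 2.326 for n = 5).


R_bar = (0.295 + 1.901 + 3.898 + 1.704 + 3.196 + 2.856 + 3.246) / 7
R_bar = 17.096 / 7 = 2.4422857
sigma_hat = R_bar / d2 = 2.4422857 / 2.326 = 1.0500

1.0500


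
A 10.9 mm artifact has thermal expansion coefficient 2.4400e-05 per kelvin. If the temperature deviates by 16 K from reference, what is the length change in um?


dL = L * alpha * dT
= 10.9 * 2.4400e-05 * 16
= 0.0042554 mm
dL_um = 0.0042554 * 1000 = 4.2554 um

4.2554


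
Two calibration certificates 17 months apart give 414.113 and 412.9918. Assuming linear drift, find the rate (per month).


rate = (v2 - v1) / months
= (412.9918 - 414.113) / 17
= -1.1212 / 17
= -0.0660

-0.0660


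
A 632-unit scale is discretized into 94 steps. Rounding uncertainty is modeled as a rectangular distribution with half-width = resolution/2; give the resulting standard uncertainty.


resolution = range / divisions
resolution = 632 / 94 = 6.7234043
u_res = resolution / (2*sqrt(3))
u_res = 6.7234043 / 3.4641016
u_res = 1.9409

1.9409


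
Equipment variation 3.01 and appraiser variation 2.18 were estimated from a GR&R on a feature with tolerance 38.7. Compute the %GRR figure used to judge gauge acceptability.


GRR = sqrt(EV^2 + AV^2) = sqrt(3.01^2 + 2.18^2) = 3.7165172
%GRR = GRR / tol * 100 = 3.7165172 / 38.7 * 100
%GRR = 9.6034

9.6034


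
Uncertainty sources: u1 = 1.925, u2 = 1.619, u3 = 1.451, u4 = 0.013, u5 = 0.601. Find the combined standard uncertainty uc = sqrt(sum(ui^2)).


uc = sqrt(1.925^2 + 1.619^2 + 1.451^2 + 0.013^2 + 0.601^2)
uc = sqrt(8.793557)
uc = 2.9654

2.9654


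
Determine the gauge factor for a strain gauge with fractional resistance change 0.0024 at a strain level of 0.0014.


GF = (dR/R) / epsilon
= 0.0024 / 0.0014
= 1.7143

1.7143


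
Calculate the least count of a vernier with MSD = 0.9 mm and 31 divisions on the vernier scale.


LC = MSD / n_div
= 0.9 / 31
= 0.0290

0.0290


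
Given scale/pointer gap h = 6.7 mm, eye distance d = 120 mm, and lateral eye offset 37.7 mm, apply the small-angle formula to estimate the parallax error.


error = h * offset / d
= 6.7 * 37.7 / 120
= 2.1049

2.1049


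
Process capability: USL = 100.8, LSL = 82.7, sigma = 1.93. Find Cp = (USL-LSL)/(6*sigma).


Cp = (USL - LSL) / (6 * sigma)
= (100.8 - 82.7) / (6 * 1.93)
= 18.1000 / 11.5800
= 1.5630

1.5630


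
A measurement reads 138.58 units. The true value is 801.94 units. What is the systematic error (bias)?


Systematic error = measured - true
= 138.58 - 801.94
= -663.3600

-663.3600


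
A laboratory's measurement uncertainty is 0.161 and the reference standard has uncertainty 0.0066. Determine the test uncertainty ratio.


TUR = u_lab / u_ref
= 0.161 / 0.0066
= 24.3939

24.3939


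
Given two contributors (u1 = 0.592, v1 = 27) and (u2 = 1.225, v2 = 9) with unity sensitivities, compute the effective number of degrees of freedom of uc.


uc = sqrt(u1^2 + u2^2) = sqrt(0.592^2 + 1.225^2) = 1.3605473
v_eff = uc^4 / (u1^4/v1 + u2^4/v2)
= 1.3605473^4 / (0.592^4/27 + 1.225^4/9)
= 3.4265303 / 0.25475745
v_eff = 13.4502

13.4502


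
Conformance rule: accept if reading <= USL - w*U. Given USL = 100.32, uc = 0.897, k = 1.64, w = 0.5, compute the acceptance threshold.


U = k * uc = 1.64 * 0.897 = 1.47108
guard band g = w * U = 0.5 * 1.47108 = 0.73554
AL = USL - g = 100.32 - 0.73554
AL = 99.5845

99.5845


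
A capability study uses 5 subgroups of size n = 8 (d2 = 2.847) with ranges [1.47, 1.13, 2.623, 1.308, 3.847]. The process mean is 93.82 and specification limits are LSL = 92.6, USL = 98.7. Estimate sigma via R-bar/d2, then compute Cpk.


R_bar = (1.47 + 1.13 + 2.623 + 1.308 + 3.847) / 5 = 2.0756
sigma = R_bar / d2 = 2.0756 / 2.847 = 0.72904812
Cp = (USL - LSL)/(6*sigma) = (98.7 - 92.6)/(6*0.72904812) = 1.3945
Cpu = (98.7 - 93.82)/(3*0.72904812) = 2.2312
Cpl = (93.82 - 92.6)/(3*0.72904812) = 0.5578
Cpk = min(Cpu, Cpl) = 0.5578

0.5578


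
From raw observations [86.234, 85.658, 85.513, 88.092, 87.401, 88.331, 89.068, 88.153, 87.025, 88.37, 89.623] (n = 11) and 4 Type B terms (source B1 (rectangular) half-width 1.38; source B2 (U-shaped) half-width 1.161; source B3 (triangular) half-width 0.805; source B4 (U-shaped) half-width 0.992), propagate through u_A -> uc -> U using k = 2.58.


mean = (86.234 + 85.658 + 85.513 + 88.092 + 87.401 + 88.331 + 89.068 + 88.153 + 87.025 + 88.37 + 89.623) / 11 = 87.588
s = sqrt(sum((x - mean)^2)/(n-1)) = 1.3521915
u_A = s / sqrt(n) = 1.3521915 / sqrt(11) = 0.40770108
u_B1 = 1.38 / sqrt(3) = 0.79674337
u_B2 = 1.161 / sqrt(2) = 0.82095097
u_B3 = 0.805 / sqrt(6) = 0.32863987
u_B4 = 0.992 / sqrt(2) = 0.70144993
uc = sqrt(0.40770108^2 + 0.79674337^2 + 0.82095097^2 + 0.32863987^2 + 0.70144993^2) = 1.4404919
U = k * uc = 2.58 * 1.4404919
U = 3.7165

3.7165


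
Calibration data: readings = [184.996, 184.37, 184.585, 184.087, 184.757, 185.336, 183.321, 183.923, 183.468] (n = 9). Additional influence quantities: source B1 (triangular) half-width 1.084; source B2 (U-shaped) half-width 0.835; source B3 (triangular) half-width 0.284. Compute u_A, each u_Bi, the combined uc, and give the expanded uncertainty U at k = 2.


mean = (184.996 + 184.37 + 184.585 + 184.087 + 184.757 + 185.336 + 183.321 + 183.923 + 183.468) / 9 = 184.3158889
s = sqrt(sum((x - mean)^2)/(n-1)) = 0.67902291
u_A = s / sqrt(n) = 0.67902291 / sqrt(9) = 0.22634097
u_B1 = 1.084 / sqrt(6) = 0.44254115
u_B2 = 0.835 / sqrt(2) = 0.59043416
u_B3 = 0.284 / sqrt(6) = 0.11594251
uc = sqrt(0.22634097^2 + 0.44254115^2 + 0.59043416^2 + 0.11594251^2) = 0.78046657
U = k * uc = 2 * 0.78046657
U = 1.5609

1.5609


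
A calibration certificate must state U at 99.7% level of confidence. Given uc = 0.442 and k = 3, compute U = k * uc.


U = k * uc
U = 3 * 0.442
U = 1.3260

1.3260


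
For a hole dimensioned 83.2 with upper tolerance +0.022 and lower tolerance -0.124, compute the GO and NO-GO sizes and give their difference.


GO = nominal - lower_tol (smallest hole = maximum material condition)
GO = 83.2 - 0.124 = 83.076
NO-GO = nominal + upper_tol (largest hole = least material condition)
NO-GO = 83.2 + 0.022 = 83.222
spread = NO-GO - GO = 83.222 - 83.076 = 0.1460

0.1460


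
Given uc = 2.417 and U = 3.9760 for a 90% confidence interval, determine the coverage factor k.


k = U / uc
k = 3.9760 / 2.417
k = 1.645

1.645


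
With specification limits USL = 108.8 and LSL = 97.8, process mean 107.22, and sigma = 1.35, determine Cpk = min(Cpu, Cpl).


Cpu = (USL - mean) / (3*sigma) = (108.8 - 107.22) / (3*1.35) = 0.3901
Cpl = (mean - LSL) / (3*sigma) = (107.22 - 97.8) / (3*1.35) = 2.3259
Cpk = min(Cpu, Cpl) = 0.3901

0.3901


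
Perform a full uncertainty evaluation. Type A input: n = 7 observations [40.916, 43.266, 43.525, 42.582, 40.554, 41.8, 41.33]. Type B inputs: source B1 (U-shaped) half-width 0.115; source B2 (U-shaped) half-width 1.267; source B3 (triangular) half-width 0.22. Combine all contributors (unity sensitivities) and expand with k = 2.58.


mean = (40.916 + 43.266 + 43.525 + 42.582 + 40.554 + 41.8 + 41.33) / 7 = 41.99614286
s = sqrt(sum((x - mean)^2)/(n-1)) = 1.156278
u_A = s / sqrt(n) = 1.156278 / sqrt(7) = 0.437032
u_B1 = 0.115 / sqrt(2) = 0.08131728
u_B2 = 1.267 / sqrt(2) = 0.89590429
u_B3 = 0.22 / sqrt(6) = 0.089814624
uc = sqrt(0.437032^2 + 0.08131728^2 + 0.89590429^2 + 0.089814624^2) = 1.0041517
U = k * uc = 2.58 * 1.0041517
U = 2.5907

2.5907


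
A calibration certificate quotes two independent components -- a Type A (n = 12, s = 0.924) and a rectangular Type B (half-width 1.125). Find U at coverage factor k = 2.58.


u_A = s / sqrt(n) = 0.924 / sqrt(12) = 0.26673582
u_B = half_width / sqrt(3) = 1.125 / sqrt(3) = 0.64951905
uc = sqrt(u_A^2 + u_B^2) = sqrt(0.26673582^2 + 0.64951905^2) = 0.70215596
U = k * uc = 2.58 * 0.70215596
U = 1.8116

1.8116


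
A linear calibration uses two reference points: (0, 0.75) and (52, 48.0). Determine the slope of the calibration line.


slope = (y2 - y1) / (x2 - x1)
= (48.0 - 0.75) / (52 - 0)
= 47.2500 / 52
= 0.9087

0.9087


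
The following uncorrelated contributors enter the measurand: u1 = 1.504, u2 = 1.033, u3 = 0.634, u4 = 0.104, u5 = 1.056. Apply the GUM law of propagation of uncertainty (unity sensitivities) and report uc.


uc = sqrt(1.504^2 + 1.033^2 + 0.634^2 + 0.104^2 + 1.056^2)
uc = sqrt(4.857013)
uc = 2.2039

2.2039


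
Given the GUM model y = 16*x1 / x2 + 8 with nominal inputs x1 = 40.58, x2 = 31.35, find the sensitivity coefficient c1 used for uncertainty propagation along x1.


y = 16*x1 / x2 + 8
dy/dx1 = 16/x2
Evaluate at x2 = 31.35: c1 = 16 / 31.35
c1 = 0.5104

0.5104


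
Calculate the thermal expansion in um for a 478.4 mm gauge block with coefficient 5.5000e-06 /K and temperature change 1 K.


dL = L * alpha * dT
= 478.4 * 5.5000e-06 * 1
= 0.0026312 mm
dL_um = 0.0026312 * 1000 = 2.6312 um

2.6312


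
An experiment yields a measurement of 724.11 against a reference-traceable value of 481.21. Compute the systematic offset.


Systematic error = measured - true
= 724.11 - 481.21
= 242.9000

242.9000


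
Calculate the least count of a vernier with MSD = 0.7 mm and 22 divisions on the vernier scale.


LC = MSD / n_div
= 0.7 / 22
= 0.0318

0.0318


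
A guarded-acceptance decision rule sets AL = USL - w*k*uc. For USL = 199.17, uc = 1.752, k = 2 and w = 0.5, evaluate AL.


U = k * uc = 2 * 1.752 = 3.504
guard band g = w * U = 0.5 * 3.504 = 1.752
AL = USL - g = 199.17 - 1.752
AL = 197.4180

197.4180


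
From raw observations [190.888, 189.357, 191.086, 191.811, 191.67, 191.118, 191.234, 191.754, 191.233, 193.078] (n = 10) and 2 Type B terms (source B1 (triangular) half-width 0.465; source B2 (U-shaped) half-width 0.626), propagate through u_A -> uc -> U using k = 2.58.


mean = (190.888 + 189.357 + 191.086 + 191.811 + 191.67 + 191.118 + 191.234 + 191.754 + 191.233 + 193.078) / 10 = 191.3229
s = sqrt(sum((x - mean)^2)/(n-1)) = 0.93052762
u_A = s / sqrt(n) = 0.93052762 / sqrt(10) = 0.29425867
u_B1 = 0.465 / sqrt(6) = 0.18983546
u_B2 = 0.626 / sqrt(2) = 0.44264885
uc = sqrt(0.29425867^2 + 0.18983546^2 + 0.44264885^2) = 0.56441445
U = k * uc = 2.58 * 0.56441445
U = 1.4562

1.4562


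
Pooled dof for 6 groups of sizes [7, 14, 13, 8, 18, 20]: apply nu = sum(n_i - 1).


nu = sum_i (n_i - 1)
nu = ((7 - 1) + (14 - 1) + (13 - 1) + (8 - 1) + (18 - 1) + (20 - 1))
nu = 6 + 13 + 12 + 7 + 17 + 19
nu = 74

74


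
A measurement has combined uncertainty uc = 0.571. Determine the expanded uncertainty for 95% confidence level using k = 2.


U = k * uc
U = 2 * 0.571
U = 1.1420

1.1420


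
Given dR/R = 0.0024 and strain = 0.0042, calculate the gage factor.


GF = (dR/R) / epsilon
= 0.0024 / 0.0042
= 0.5714

0.5714


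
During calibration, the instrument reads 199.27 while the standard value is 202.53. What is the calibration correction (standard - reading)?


Correction = standard - reading
= 202.53 - 199.27
= 3.2600

3.2600


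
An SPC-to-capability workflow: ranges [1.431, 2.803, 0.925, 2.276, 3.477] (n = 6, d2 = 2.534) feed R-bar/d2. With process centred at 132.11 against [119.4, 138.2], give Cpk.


R_bar = (1.431 + 2.803 + 0.925 + 2.276 + 3.477) / 5 = 2.1824
sigma = R_bar / d2 = 2.1824 / 2.534 = 0.86124704
Cp = (USL - LSL)/(6*sigma) = (138.2 - 119.4)/(6*0.86124704) = 3.6381
Cpu = (138.2 - 132.11)/(3*0.86124704) = 2.3570
Cpl = (132.11 - 119.4)/(3*0.86124704) = 4.9192
Cpk = min(Cpu, Cpl) = 2.3570

2.3570


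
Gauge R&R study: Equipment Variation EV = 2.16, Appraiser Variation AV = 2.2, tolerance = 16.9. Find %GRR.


GRR = sqrt(EV^2 + AV^2) = sqrt(2.16^2 + 2.2^2) = 3.0831153
%GRR = GRR / tol * 100 = 3.0831153 / 16.9 * 100
%GRR = 18.2433

18.2433


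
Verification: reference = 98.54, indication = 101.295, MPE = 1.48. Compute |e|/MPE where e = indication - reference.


e = indication - reference = 101.295 - 98.54 = 2.7550
|e| = 2.7550
ratio = |e| / MPE = 2.7550 / 1.48
ratio = 1.8615

1.8615


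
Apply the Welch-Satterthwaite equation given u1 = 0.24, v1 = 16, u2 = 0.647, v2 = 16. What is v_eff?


uc = sqrt(u1^2 + u2^2) = sqrt(0.24^2 + 0.647^2) = 0.69007898
v_eff = uc^4 / (u1^4/v1 + u2^4/v2)
= 0.69007898^4 / (0.24^4/16 + 0.647^4/16)
= 0.22677501 / 0.011159453
v_eff = 20.3213

20.3213


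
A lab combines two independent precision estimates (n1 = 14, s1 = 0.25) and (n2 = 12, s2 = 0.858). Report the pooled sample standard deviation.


s_p = sqrt(((n1-1)*s1^2 + (n2-1)*s2^2) / (n1+n2-2))
numerator = (14-1)*0.25^2 + (12-1)*0.858^2 = 0.8125 + 8.097804 = 8.910304
denominator = 14 + 12 - 2 = 24
s_p^2 = 8.910304 / 24 = 0.37126267
s_p = sqrt(0.37126267) = 0.6093

0.6093


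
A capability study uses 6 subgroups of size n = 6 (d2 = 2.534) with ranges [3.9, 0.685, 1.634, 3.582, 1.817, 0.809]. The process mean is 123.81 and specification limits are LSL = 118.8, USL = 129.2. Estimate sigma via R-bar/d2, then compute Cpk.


R_bar = (3.9 + 0.685 + 1.634 + 3.582 + 1.817 + 0.809) / 6 = 2.0711667
sigma = R_bar / d2 = 2.0711667 / 2.534 = 0.81735071
Cp = (USL - LSL)/(6*sigma) = (129.2 - 118.8)/(6*0.81735071) = 2.1207
Cpu = (129.2 - 123.81)/(3*0.81735071) = 2.1982
Cpl = (123.81 - 118.8)/(3*0.81735071) = 2.0432
Cpk = min(Cpu, Cpl) = 2.0432

2.0432


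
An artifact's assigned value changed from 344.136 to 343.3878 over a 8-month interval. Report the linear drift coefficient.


rate = (v2 - v1) / months
= (343.3878 - 344.136) / 8
= -0.7482 / 8
= -0.0935

-0.0935


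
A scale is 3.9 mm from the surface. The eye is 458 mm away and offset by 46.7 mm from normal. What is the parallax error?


error = h * offset / d
= 3.9 * 46.7 / 458
= 0.3977

0.3977


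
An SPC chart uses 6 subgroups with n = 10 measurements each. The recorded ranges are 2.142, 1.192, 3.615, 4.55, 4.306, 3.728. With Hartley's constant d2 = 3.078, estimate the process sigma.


R_bar = (2.142 + 1.192 + 3.615 + 4.55 + 4.306 + 3.728) / 6
R_bar = 19.533 / 6 = 3.2555
sigma_hat = R_bar / d2 = 3.2555 / 3.078 = 1.0577

1.0577


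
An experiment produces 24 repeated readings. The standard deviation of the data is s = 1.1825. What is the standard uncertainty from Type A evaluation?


u_A = s / sqrt(n)
u_A = 1.1825 / sqrt(24)
u_A = 1.1825 / 4.8989795
u_A = 0.2414

0.2414


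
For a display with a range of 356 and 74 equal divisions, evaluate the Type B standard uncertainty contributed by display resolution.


resolution = range / divisions
resolution = 356 / 74 = 4.8108108
u_res = resolution / (2*sqrt(3))
u_res = 4.8108108 / 3.4641016
u_res = 1.3888

1.3888


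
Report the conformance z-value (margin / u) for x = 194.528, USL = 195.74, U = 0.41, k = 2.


u = U / k = 0.41 / 2 = 0.205
margin = |USL - x| = |195.74 - 194.528| = 1.212
z = margin / u = 1.212 / 0.205
z = 5.9122

5.9122


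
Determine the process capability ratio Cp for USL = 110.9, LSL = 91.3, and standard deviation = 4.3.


Cp = (USL - LSL) / (6 * sigma)
= (110.9 - 91.3) / (6 * 4.3)
= 19.6000 / 25.8000
= 0.7597

0.7597


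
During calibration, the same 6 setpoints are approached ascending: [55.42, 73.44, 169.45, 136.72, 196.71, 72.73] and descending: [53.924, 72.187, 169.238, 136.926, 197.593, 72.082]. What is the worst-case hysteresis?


|55.42 - 53.924| = 1.4960
|73.44 - 72.187| = 1.2530
|169.45 - 169.238| = 0.2120
|136.72 - 136.926| = 0.2060
|196.71 - 197.593| = 0.8830
|72.73 - 72.082| = 0.6480
hysteresis = max(diffs) = 1.4960

1.4960


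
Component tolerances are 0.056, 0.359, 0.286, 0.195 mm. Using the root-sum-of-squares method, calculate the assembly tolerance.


RSS = sqrt(0.056^2 + 0.359^2 + 0.286^2 + 0.195^2)
= sqrt(0.251838)
= 0.5018

0.5018


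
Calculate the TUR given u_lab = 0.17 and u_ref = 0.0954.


TUR = u_lab / u_ref
= 0.17 / 0.0954
= 1.7820

1.7820


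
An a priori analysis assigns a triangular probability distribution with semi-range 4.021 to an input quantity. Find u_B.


u_B = half_width / sqrt(6)
u_B = 4.021 / 2.4494897
u_B = 1.6416

1.6416


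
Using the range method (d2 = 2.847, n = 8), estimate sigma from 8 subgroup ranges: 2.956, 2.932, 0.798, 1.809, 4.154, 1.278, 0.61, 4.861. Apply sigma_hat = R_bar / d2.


R_bar = (2.956 + 2.932 + 0.798 + 1.809 + 4.154 + 1.278 + 0.61 + 4.861) / 8
R_bar = 19.398 / 8 = 2.42475
sigma_hat = R_bar / d2 = 2.42475 / 2.847 = 0.8517

0.8517


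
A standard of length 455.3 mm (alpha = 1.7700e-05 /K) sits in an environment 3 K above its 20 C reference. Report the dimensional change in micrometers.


dL = L * alpha * dT
= 455.3 * 1.7700e-05 * 3
= 0.0241764 mm
dL_um = 0.0241764 * 1000 = 24.1764 um

24.1764


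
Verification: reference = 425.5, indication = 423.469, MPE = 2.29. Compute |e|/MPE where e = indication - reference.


e = indication - reference = 423.469 - 425.5 = -2.0310
|e| = 2.0310
ratio = |e| / MPE = 2.0310 / 2.29
ratio = 0.8869

0.8869


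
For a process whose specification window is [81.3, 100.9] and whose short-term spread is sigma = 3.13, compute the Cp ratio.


Cp = (USL - LSL) / (6 * sigma)
= (100.9 - 81.3) / (6 * 3.13)
= 19.6000 / 18.7800
= 1.0437

1.0437


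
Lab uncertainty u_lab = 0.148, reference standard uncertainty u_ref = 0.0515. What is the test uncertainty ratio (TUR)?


TUR = u_lab / u_ref
= 0.148 / 0.0515
= 2.8738

2.8738


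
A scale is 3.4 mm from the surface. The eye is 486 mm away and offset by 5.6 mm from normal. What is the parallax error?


error = h * offset / d
= 3.4 * 5.6 / 486
= 0.0392

0.0392


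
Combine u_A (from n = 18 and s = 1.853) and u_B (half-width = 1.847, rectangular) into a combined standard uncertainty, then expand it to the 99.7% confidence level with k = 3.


u_A = s / sqrt(n) = 1.853 / sqrt(18) = 0.43675629
u_B = half_width / sqrt(3) = 1.847 / sqrt(3) = 1.0663659
uc = sqrt(u_A^2 + u_B^2) = sqrt(0.43675629^2 + 1.0663659^2) = 1.1523421
U = k * uc = 3 * 1.1523421
U = 3.4570

3.4570


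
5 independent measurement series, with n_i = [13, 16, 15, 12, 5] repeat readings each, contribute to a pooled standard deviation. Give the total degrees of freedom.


nu = sum_i (n_i - 1)
nu = ((13 - 1) + (16 - 1) + (15 - 1) + (12 - 1) + (5 - 1))
nu = 12 + 15 + 14 + 11 + 4
nu = 56

56


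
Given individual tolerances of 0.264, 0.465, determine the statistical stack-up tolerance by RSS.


RSS = sqrt(0.264^2 + 0.465^2)
= sqrt(0.285921)
= 0.5347

0.5347


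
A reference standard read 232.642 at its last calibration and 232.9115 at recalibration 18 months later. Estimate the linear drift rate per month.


rate = (v2 - v1) / months
= (232.9115 - 232.642) / 18
= 0.2695 / 18
= 0.0150

0.0150


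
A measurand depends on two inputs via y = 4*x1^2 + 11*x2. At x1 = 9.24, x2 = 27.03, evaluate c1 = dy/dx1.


y = 4*x1^2 + 11*x2
dy/dx1 = 2*4*x1
Evaluate at x1 = 9.24: c1 = 8 * 9.24
c1 = 73.9200

73.9200


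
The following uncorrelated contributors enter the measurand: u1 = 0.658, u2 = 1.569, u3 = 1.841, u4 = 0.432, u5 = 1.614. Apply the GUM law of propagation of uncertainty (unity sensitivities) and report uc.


uc = sqrt(0.658^2 + 1.569^2 + 1.841^2 + 0.432^2 + 1.614^2)
uc = sqrt(9.075626)
uc = 3.0126

3.0126


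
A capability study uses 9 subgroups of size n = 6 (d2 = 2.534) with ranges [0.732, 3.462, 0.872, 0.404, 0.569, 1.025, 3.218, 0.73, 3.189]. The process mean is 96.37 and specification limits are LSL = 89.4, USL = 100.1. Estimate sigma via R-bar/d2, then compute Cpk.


R_bar = (0.732 + 3.462 + 0.872 + 0.404 + 0.569 + 1.025 + 3.218 + 0.73 + 3.189) / 9 = 1.5778889
sigma = R_bar / d2 = 1.5778889 / 2.534 = 0.62268702
Cp = (USL - LSL)/(6*sigma) = (100.1 - 89.4)/(6*0.62268702) = 2.8639
Cpu = (100.1 - 96.37)/(3*0.62268702) = 1.9967
Cpl = (96.37 - 89.4)/(3*0.62268702) = 3.7311
Cpk = min(Cpu, Cpl) = 1.9967

1.9967


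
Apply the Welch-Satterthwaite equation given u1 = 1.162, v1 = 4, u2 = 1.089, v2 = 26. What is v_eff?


uc = sqrt(u1^2 + u2^2) = sqrt(1.162^2 + 1.089^2) = 1.5925341
v_eff = uc^4 / (u1^4/v1 + u2^4/v2)
= 1.5925341^4 / (1.162^4/4 + 1.089^4/26)
= 6.4321322 / 0.50988235
v_eff = 12.6149

12.6149


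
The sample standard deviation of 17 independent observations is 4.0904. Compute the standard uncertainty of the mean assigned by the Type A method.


u_A = s / sqrt(n)
u_A = 4.0904 / sqrt(17)
u_A = 4.0904 / 4.1231056
u_A = 0.9921

0.9921


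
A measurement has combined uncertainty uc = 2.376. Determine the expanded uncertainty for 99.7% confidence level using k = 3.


U = k * uc
U = 3 * 2.376
U = 7.1280

7.1280


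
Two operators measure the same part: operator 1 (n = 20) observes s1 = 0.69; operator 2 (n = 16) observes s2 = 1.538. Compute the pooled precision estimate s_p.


s_p = sqrt(((n1-1)*s1^2 + (n2-1)*s2^2) / (n1+n2-2))
numerator = (20-1)*0.69^2 + (16-1)*1.538^2 = 9.0459 + 35.48166 = 44.52756
denominator = 20 + 16 - 2 = 34
s_p^2 = 44.52756 / 34 = 1.3096341
s_p = sqrt(1.3096341) = 1.1444

1.1444


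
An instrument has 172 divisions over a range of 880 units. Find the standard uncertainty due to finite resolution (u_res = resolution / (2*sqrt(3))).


resolution = range / divisions
resolution = 880 / 172 = 5.1162791
u_res = resolution / (2*sqrt(3))
u_res = 5.1162791 / 3.4641016
u_res = 1.4769

1.4769


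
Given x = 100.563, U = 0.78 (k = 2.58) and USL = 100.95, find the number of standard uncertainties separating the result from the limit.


u = U / k = 0.78 / 2.58 = 0.30232558
margin = |USL - x| = |100.95 - 100.563| = 0.387
z = margin / u = 0.387 / 0.30232558
z = 1.2801

1.2801


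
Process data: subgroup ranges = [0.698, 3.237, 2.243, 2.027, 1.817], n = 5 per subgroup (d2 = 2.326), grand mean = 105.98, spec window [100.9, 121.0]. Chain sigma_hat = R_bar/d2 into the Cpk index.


R_bar = (0.698 + 3.237 + 2.243 + 2.027 + 1.817) / 5 = 2.0044
sigma = R_bar / d2 = 2.0044 / 2.326 = 0.86173689
Cp = (USL - LSL)/(6*sigma) = (121.0 - 100.9)/(6*0.86173689) = 3.8875
Cpu = (121.0 - 105.98)/(3*0.86173689) = 5.8100
Cpl = (105.98 - 100.9)/(3*0.86173689) = 1.9650
Cpk = min(Cpu, Cpl) = 1.9650

1.9650


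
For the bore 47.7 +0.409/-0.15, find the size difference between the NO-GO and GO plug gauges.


GO = nominal - lower_tol (smallest hole = maximum material condition)
GO = 47.7 - 0.15 = 47.55
NO-GO = nominal + upper_tol (largest hole = least material condition)
NO-GO = 47.7 + 0.409 = 48.109
spread = NO-GO - GO = 48.109 - 47.55 = 0.5590

0.5590


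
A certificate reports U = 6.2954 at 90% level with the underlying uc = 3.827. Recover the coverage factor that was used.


k = U / uc
k = 6.2954 / 3.827
k = 1.645

1.645


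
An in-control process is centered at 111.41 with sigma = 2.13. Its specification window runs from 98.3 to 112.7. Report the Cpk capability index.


Cpu = (USL - mean) / (3*sigma) = (112.7 - 111.41) / (3*2.13) = 0.2019
Cpl = (mean - LSL) / (3*sigma) = (111.41 - 98.3) / (3*2.13) = 2.0516
Cpk = min(Cpu, Cpl) = 0.2019

0.2019


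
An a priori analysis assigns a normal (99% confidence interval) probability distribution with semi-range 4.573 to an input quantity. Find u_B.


u_B = half_width / 2.576
u_B = 4.573 / 2.576
u_B = 1.7752

1.7752


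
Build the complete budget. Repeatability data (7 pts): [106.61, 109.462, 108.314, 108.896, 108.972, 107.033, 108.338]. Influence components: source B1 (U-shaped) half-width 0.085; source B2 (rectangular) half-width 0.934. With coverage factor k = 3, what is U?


mean = (106.61 + 109.462 + 108.314 + 108.896 + 108.972 + 107.033 + 108.338) / 7 = 108.2321429
s = sqrt(sum((x - mean)^2)/(n-1)) = 1.0478423
u_A = s / sqrt(n) = 1.0478423 / sqrt(7) = 0.39604716
u_B1 = 0.085 / sqrt(2) = 0.060104076
u_B2 = 0.934 / sqrt(3) = 0.53924515
uc = sqrt(0.39604716^2 + 0.060104076^2 + 0.53924515^2) = 0.67175232
U = k * uc = 3 * 0.67175232
U = 2.0153

2.0153


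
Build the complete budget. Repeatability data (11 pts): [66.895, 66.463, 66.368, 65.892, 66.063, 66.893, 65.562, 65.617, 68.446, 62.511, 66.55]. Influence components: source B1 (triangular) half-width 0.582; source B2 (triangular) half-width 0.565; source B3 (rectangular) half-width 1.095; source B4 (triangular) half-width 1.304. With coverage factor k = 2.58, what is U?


mean = (66.895 + 66.463 + 66.368 + 65.892 + 66.063 + 66.893 + 65.562 + 65.617 + 68.446 + 62.511 + 66.55) / 11 = 66.11454545
s = sqrt(sum((x - mean)^2)/(n-1)) = 1.4358497
u_A = s / sqrt(n) = 1.4358497 / sqrt(11) = 0.43292497
u_B1 = 0.582 / sqrt(6) = 0.23760051
u_B2 = 0.565 / sqrt(6) = 0.23066028
u_B3 = 1.095 / sqrt(3) = 0.63219854
u_B4 = 1.304 / sqrt(6) = 0.53235577
uc = sqrt(0.43292497^2 + 0.23760051^2 + 0.23066028^2 + 0.63219854^2 + 0.53235577^2) = 0.99003023
U = k * uc = 2.58 * 0.99003023
U = 2.5543

2.5543


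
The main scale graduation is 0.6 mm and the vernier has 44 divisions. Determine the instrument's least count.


LC = MSD / n_div
= 0.6 / 44
= 0.0136

0.0136


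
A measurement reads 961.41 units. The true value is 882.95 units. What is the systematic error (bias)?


Systematic error = measured - true
= 961.41 - 882.95
= 78.4600

78.4600


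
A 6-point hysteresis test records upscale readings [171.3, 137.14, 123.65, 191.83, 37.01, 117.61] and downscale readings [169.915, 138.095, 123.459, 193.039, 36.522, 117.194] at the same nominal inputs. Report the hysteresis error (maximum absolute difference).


|171.3 - 169.915| = 1.3850
|137.14 - 138.095| = 0.9550
|123.65 - 123.459| = 0.1910
|191.83 - 193.039| = 1.2090
|37.01 - 36.522| = 0.4880
|117.61 - 117.194| = 0.4160
hysteresis = max(diffs) = 1.3850

1.3850


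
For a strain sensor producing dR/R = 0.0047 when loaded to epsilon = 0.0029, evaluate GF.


GF = (dR/R) / epsilon
= 0.0047 / 0.0029
= 1.6207

1.6207


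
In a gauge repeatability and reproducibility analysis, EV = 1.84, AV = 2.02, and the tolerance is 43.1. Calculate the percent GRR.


GRR = sqrt(EV^2 + AV^2) = sqrt(1.84^2 + 2.02^2) = 2.7323982
%GRR = GRR / tol * 100 = 2.7323982 / 43.1 * 100
%GRR = 6.3397

6.3397


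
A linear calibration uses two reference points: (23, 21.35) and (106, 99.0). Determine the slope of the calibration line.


slope = (y2 - y1) / (x2 - x1)
= (99.0 - 21.35) / (106 - 23)
= 77.6500 / 83
= 0.9355

0.9355


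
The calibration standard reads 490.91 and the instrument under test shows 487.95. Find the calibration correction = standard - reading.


Correction = standard - reading
= 490.91 - 487.95
= 2.9600

2.9600


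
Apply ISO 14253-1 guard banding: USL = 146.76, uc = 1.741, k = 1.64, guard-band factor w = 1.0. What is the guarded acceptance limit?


U = k * uc = 1.64 * 1.741 = 2.85524
guard band g = w * U = 1.0 * 2.85524 = 2.85524
AL = USL - g = 146.76 - 2.85524
AL = 143.9048

143.9048


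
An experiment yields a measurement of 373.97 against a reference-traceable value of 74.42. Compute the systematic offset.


Systematic error = measured - true
= 373.97 - 74.42
= 299.5500

299.5500


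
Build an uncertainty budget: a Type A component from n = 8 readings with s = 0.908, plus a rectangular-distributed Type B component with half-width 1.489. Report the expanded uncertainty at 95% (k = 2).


u_A = s / sqrt(n) = 0.908 / sqrt(8) = 0.32102648
u_B = half_width / sqrt(3) = 1.489 / sqrt(3) = 0.85967455
uc = sqrt(u_A^2 + u_B^2) = sqrt(0.32102648^2 + 0.85967455^2) = 0.91765916
U = k * uc = 2 * 0.91765916
U = 1.8353

1.8353


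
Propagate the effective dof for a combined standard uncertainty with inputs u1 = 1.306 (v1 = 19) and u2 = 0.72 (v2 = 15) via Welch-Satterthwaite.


uc = sqrt(u1^2 + u2^2) = sqrt(1.306^2 + 0.72^2) = 1.4913202
v_eff = uc^4 / (u1^4/v1 + u2^4/v2)
= 1.4913202^4 / (1.306^4/19 + 0.72^4/15)
= 4.9463359 / 0.17103139
v_eff = 28.9206

28.9206


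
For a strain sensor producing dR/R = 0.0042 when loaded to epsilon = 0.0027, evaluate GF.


GF = (dR/R) / epsilon
= 0.0042 / 0.0027
= 1.5556

1.5556


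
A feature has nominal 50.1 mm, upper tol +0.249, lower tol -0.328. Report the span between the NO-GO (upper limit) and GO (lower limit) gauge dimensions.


GO = nominal - lower_tol (smallest hole = maximum material condition)
GO = 50.1 - 0.328 = 49.772
NO-GO = nominal + upper_tol (largest hole = least material condition)
NO-GO = 50.1 + 0.249 = 50.349
spread = NO-GO - GO = 50.349 - 49.772 = 0.5770

0.5770


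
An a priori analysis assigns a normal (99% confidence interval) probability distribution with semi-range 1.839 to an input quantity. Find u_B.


u_B = half_width / 2.576
u_B = 1.839 / 2.576
u_B = 0.7139

0.7139


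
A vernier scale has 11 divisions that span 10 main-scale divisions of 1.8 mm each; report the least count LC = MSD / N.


LC = MSD / n_div
= 1.8 / 11
= 0.1636

0.1636


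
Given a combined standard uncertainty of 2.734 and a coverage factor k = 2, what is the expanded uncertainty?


U = k * uc
U = 2 * 2.734
U = 5.4680

5.4680


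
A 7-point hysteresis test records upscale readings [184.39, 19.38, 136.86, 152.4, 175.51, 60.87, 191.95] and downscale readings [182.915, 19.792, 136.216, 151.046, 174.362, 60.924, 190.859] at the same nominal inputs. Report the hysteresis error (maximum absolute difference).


|184.39 - 182.915| = 1.4750
|19.38 - 19.792| = 0.4120
|136.86 - 136.216| = 0.6440
|152.4 - 151.046| = 1.3540
|175.51 - 174.362| = 1.1480
|60.87 - 60.924| = 0.0540
|191.95 - 190.859| = 1.0910
hysteresis = max(diffs) = 1.4750

1.4750


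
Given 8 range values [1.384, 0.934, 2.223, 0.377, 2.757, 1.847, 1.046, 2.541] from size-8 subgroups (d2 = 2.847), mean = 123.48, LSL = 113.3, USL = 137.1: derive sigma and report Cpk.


R_bar = (1.384 + 0.934 + 2.223 + 0.377 + 2.757 + 1.847 + 1.046 + 2.541) / 8 = 1.638625
sigma = R_bar / d2 = 1.638625 / 2.847 = 0.575562
Cp = (USL - LSL)/(6*sigma) = (137.1 - 113.3)/(6*0.575562) = 6.8918
Cpu = (137.1 - 123.48)/(3*0.575562) = 7.8879
Cpl = (123.48 - 113.3)/(3*0.575562) = 5.8957
Cpk = min(Cpu, Cpl) = 5.8957

5.8957


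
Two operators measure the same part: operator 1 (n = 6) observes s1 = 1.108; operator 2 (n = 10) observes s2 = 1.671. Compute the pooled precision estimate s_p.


s_p = sqrt(((n1-1)*s1^2 + (n2-1)*s2^2) / (n1+n2-2))
numerator = (6-1)*1.108^2 + (10-1)*1.671^2 = 6.13832 + 25.130169 = 31.268489
denominator = 6 + 10 - 2 = 14
s_p^2 = 31.268489 / 14 = 2.2334635
s_p = sqrt(2.2334635) = 1.4945

1.4945


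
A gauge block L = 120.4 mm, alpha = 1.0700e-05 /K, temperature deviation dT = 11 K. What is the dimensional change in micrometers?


dL = L * alpha * dT
= 120.4 * 1.0700e-05 * 11
= 0.0141711 mm
dL_um = 0.0141711 * 1000 = 14.1711 um

14.1711


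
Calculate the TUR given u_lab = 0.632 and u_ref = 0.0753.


TUR = u_lab / u_ref
= 0.632 / 0.0753
= 8.3931

8.3931


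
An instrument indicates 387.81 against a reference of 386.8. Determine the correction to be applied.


Correction = standard - reading
= 386.8 - 387.81
= -1.0100

-1.0100


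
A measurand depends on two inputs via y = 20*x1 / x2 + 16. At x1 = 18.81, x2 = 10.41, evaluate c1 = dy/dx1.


y = 20*x1 / x2 + 16
dy/dx1 = 20/x2
Evaluate at x2 = 10.41: c1 = 20 / 10.41
c1 = 1.9212

1.9212


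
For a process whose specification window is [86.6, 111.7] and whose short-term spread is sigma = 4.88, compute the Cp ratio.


Cp = (USL - LSL) / (6 * sigma)
= (111.7 - 86.6) / (6 * 4.88)
= 25.1000 / 29.2800
= 0.8572

0.8572


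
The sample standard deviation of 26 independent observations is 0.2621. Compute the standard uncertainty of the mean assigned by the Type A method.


u_A = s / sqrt(n)
u_A = 0.2621 / sqrt(26)
u_A = 0.2621 / 5.0990195
u_A = 0.0514

0.0514


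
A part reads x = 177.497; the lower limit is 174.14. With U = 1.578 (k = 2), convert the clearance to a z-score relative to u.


u = U / k = 1.578 / 2 = 0.789
margin = |LSL - x| = |174.14 - 177.497| = 3.357
z = margin / u = 3.357 / 0.789
z = 4.2548

4.2548


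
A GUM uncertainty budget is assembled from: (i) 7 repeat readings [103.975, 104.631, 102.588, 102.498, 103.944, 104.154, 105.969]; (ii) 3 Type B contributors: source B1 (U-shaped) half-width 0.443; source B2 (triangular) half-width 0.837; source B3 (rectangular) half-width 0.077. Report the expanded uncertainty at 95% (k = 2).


mean = (103.975 + 104.631 + 102.588 + 102.498 + 103.944 + 104.154 + 105.969) / 7 = 103.9655714
s = sqrt(sum((x - mean)^2)/(n-1)) = 1.1933182
u_A = s / sqrt(n) = 1.1933182 / sqrt(7) = 0.45103188
u_B1 = 0.443 / sqrt(2) = 0.3132483
u_B2 = 0.837 / sqrt(6) = 0.34170382
u_B3 = 0.077 / sqrt(3) = 0.044455971
uc = sqrt(0.45103188^2 + 0.3132483^2 + 0.34170382^2 + 0.044455971^2) = 0.64829938
U = k * uc = 2 * 0.64829938
U = 1.2966

1.2966


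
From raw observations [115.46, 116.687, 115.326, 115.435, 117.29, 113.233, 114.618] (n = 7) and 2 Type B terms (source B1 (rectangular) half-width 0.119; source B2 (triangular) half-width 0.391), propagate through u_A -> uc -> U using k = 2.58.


mean = (115.46 + 116.687 + 115.326 + 115.435 + 117.29 + 113.233 + 114.618) / 7 = 115.4355714
s = sqrt(sum((x - mean)^2)/(n-1)) = 1.3252249
u_A = s / sqrt(n) = 1.3252249 / sqrt(7) = 0.50088793
u_B1 = 0.119 / sqrt(3) = 0.068704682
u_B2 = 0.391 / sqrt(6) = 0.15962508
uc = sqrt(0.50088793^2 + 0.068704682^2 + 0.15962508^2) = 0.53017848
U = k * uc = 2.58 * 0.53017848
U = 1.3679

1.3679
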